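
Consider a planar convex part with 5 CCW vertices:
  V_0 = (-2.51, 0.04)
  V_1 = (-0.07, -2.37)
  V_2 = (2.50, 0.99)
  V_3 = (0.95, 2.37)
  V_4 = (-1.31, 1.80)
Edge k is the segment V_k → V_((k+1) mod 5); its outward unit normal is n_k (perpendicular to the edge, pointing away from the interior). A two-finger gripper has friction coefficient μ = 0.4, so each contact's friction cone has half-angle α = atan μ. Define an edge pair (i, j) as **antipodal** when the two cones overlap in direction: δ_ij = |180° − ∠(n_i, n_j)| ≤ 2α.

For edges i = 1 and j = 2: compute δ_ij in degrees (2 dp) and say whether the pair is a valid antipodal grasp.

α = atan 0.4 = 21.80°;  2α = 43.60°
edge 1: e_1 = (+2.57, +3.36);  n_1 = (+0.7943, -0.6075)
edge 2: e_2 = (-1.55, +1.38);  n_2 = (+0.6650, +0.7469)
∠(n_1, n_2) = 85.73°
δ = |180° − 85.73°| = 94.27°
94.27° > 2α = 43.60°  →  invalid

δ = 94.27°, invalid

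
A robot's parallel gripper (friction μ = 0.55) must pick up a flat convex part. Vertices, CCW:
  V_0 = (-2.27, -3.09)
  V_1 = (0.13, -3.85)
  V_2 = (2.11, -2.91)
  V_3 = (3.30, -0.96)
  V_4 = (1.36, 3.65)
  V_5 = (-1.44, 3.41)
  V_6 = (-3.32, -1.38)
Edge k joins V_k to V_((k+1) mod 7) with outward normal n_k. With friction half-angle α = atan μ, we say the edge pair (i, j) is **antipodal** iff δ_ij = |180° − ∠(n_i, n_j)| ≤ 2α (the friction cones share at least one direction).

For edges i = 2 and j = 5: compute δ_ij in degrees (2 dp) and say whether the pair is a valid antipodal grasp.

δ = 9.96°, valid

α = atan 0.55 = 28.81°;  2α = 57.62°
edge 2: e_2 = (+1.19, +1.95);  n_2 = (+0.8536, -0.5209)
edge 5: e_5 = (-1.88, -4.79);  n_5 = (-0.9309, +0.3654)
∠(n_2, n_5) = 170.04°
δ = |180° − 170.04°| = 9.96°
9.96° ≤ 2α = 57.62°  →  valid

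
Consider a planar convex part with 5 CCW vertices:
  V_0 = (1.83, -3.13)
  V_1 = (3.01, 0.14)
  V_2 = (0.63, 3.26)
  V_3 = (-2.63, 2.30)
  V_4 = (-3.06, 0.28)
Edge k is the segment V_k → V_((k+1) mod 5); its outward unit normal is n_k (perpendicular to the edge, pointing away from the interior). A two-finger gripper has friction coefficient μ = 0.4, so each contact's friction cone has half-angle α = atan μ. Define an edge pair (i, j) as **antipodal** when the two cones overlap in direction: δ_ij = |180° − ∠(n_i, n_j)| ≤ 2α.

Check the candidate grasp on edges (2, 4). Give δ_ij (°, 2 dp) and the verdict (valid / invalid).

α = atan 0.4 = 21.80°;  2α = 43.60°
edge 2: e_2 = (-3.26, -0.96);  n_2 = (-0.2825, +0.9593)
edge 4: e_4 = (+4.89, -3.41);  n_4 = (-0.5720, -0.8203)
∠(n_2, n_4) = 128.70°
δ = |180° − 128.70°| = 51.30°
51.30° > 2α = 43.60°  →  invalid

δ = 51.30°, invalid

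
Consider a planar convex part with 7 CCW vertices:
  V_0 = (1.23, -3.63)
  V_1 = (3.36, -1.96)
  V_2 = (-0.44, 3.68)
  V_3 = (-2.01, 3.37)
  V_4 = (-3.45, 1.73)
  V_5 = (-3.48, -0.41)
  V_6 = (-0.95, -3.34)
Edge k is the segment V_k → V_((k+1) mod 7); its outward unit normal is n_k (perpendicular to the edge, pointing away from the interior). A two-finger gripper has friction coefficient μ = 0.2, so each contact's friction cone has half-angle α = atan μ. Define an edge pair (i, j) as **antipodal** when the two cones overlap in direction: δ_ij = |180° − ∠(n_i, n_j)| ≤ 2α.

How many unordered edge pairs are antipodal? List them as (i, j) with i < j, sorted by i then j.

α = atan 0.2 = 11.31°;  2α = 22.62°
n_0 = (+0.6170, -0.7870)
n_1 = (+0.8293, +0.5588)
n_2 = (-0.1937, +0.9811)
n_3 = (-0.7514, +0.6598)
n_4 = (-0.9999, +0.0140)
n_5 = (-0.7569, -0.6536)
n_6 = (-0.1319, -0.9913)
  (0,1): δ = 94.13°  ·
  (0,2): δ = 26.93°  ·
  (0,3): δ = 10.62°  ✓
  (0,4): δ = 51.10°  ·
  (0,5): δ = 92.71°  ·
  (0,6): δ = 134.32°  ·
  (1,2): δ = 112.80°  ·
  (1,3): δ = 75.26°  ·
  (1,4): δ = 34.77°  ·
  (1,5): δ = 6.84°  ✓
  (1,6): δ = 48.45°  ·
  (2,3): δ = 142.45°  ·
  (2,4): δ = 101.97°  ·
  (2,5): δ = 60.36°  ·
  (2,6): δ = 18.75°  ✓
  (3,4): δ = 139.52°  ·
  (3,5): δ = 97.91°  ·
  (3,6): δ = 56.29°  ·
  (4,5): δ = 138.39°  ·
  (4,6): δ = 96.77°  ·
  (5,6): δ = 138.39°  ·
antipodal pairs: 3

count = 3; pairs: (0,3), (1,5), (2,6)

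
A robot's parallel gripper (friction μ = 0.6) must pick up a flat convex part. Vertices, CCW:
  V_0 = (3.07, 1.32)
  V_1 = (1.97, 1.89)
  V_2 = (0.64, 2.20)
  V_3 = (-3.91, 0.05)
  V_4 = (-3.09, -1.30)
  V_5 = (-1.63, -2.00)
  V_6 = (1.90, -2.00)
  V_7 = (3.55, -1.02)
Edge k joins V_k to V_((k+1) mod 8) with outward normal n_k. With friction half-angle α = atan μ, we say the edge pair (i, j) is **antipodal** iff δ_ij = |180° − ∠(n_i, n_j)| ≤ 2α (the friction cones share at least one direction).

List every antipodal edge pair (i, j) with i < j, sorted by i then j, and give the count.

count = 13; pairs: (0,3), (0,4), (0,5), (0,6), (1,3), (1,4), (1,5), (1,6), (2,4), (2,5), (2,6), (3,7), (4,7)

α = atan 0.6 = 30.96°;  2α = 61.93°
n_0 = (+0.4601, +0.8879)
n_1 = (+0.2270, +0.9739)
n_2 = (-0.4272, +0.9041)
n_3 = (-0.8547, -0.5191)
n_4 = (-0.4323, -0.9017)
n_5 = (+0.0000, -1.0000)
n_6 = (+0.5107, -0.8598)
n_7 = (+0.9796, +0.2009)
  (0,1): δ = 165.73°  ·
  (0,2): δ = 127.32°  ·
  (0,3): δ = 31.33°  ✓
  (0,4): δ = 1.78°  ✓
  (0,5): δ = 27.39°  ✓
  (0,6): δ = 58.10°  ✓
  (0,7): δ = 128.98°  ·
  (1,2): δ = 141.59°  ·
  (1,3): δ = 45.60°  ✓
  (1,4): δ = 12.50°  ✓
  (1,5): δ = 13.12°  ✓
  (1,6): δ = 43.83°  ✓
  (1,7): δ = 114.71°  ·
  (2,3): δ = 84.02°  ·
  (2,4): δ = 50.91°  ✓
  (2,5): δ = 25.29°  ✓
  (2,6): δ = 5.42°  ✓
  (2,7): δ = 76.30°  ·
  (3,4): δ = 146.89°  ·
  (3,5): δ = 121.27°  ·
  (3,6): δ = 90.57°  ·
  (3,7): δ = 19.68°  ✓
  (4,5): δ = 154.38°  ·
  (4,6): δ = 123.68°  ·
  (4,7): δ = 52.79°  ✓
  (5,6): δ = 149.29°  ·
  (5,7): δ = 78.41°  ·
  (6,7): δ = 109.12°  ·
antipodal pairs: 13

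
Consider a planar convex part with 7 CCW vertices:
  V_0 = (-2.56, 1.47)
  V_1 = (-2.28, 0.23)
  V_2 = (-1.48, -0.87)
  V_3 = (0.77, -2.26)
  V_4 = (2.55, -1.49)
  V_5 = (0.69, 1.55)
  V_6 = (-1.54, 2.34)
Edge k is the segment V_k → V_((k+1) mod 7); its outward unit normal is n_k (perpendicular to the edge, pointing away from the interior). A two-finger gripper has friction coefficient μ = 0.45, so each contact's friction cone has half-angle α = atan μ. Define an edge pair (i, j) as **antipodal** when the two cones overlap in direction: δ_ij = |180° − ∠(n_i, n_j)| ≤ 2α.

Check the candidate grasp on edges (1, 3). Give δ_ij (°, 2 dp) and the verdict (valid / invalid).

α = atan 0.45 = 24.23°;  2α = 48.46°
edge 1: e_1 = (+0.80, -1.10);  n_1 = (-0.8087, -0.5882)
edge 3: e_3 = (+1.78, +0.77);  n_3 = (+0.3970, -0.9178)
∠(n_1, n_3) = 77.37°
δ = |180° − 77.37°| = 102.63°
102.63° > 2α = 48.46°  →  invalid

δ = 102.63°, invalid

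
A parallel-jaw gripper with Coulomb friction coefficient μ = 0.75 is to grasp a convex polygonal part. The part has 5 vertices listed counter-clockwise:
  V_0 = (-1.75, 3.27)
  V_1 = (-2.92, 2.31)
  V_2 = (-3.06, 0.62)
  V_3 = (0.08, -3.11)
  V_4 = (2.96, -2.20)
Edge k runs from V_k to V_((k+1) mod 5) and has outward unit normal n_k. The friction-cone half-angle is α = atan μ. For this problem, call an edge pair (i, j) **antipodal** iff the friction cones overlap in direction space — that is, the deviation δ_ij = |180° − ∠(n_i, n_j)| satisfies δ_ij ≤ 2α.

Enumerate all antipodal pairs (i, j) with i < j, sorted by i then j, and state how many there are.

count = 5; pairs: (0,3), (1,3), (1,4), (2,4), (3,4)

α = atan 0.75 = 36.87°;  2α = 73.74°
n_0 = (-0.6343, +0.7731)
n_1 = (-0.9966, +0.0826)
n_2 = (-0.7650, -0.6440)
n_3 = (+0.3013, -0.9535)
n_4 = (+0.7578, +0.6525)
  (0,1): δ = 134.10°  ·
  (0,2): δ = 89.28°  ·
  (0,3): δ = 21.83°  ✓
  (0,4): δ = 91.36°  ·
  (1,2): δ = 135.17°  ·
  (1,3): δ = 67.73°  ✓
  (1,4): δ = 45.47°  ✓
  (2,3): δ = 112.56°  ·
  (2,4): δ = 0.64°  ✓
  (3,4): δ = 66.80°  ✓
antipodal pairs: 5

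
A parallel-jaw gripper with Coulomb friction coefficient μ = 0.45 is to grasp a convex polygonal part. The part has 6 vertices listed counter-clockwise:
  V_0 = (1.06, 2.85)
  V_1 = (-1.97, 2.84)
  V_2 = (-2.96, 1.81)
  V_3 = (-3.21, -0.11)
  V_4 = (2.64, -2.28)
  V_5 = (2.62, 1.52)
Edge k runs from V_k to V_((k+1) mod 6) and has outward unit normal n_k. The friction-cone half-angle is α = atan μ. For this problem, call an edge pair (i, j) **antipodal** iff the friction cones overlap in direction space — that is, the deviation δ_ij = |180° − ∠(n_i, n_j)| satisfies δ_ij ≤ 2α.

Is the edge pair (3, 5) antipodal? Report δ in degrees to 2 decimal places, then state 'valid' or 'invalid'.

δ = 20.10°, valid

α = atan 0.45 = 24.23°;  2α = 48.46°
edge 3: e_3 = (+5.85, -2.17);  n_3 = (-0.3478, -0.9376)
edge 5: e_5 = (-1.56, +1.33);  n_5 = (+0.6488, +0.7610)
∠(n_3, n_5) = 159.90°
δ = |180° − 159.90°| = 20.10°
20.10° ≤ 2α = 48.46°  →  valid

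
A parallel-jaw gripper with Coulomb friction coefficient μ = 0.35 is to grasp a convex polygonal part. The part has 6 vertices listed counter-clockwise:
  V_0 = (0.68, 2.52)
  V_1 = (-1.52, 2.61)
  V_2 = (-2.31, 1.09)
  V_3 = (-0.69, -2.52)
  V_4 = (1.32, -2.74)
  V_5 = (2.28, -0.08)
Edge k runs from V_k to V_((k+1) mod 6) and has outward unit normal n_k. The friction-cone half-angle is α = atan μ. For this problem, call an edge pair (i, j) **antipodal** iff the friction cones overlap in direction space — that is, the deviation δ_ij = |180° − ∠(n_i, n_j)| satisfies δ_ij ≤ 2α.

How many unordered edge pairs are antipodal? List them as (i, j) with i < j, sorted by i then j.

count = 3; pairs: (0,3), (1,4), (2,5)

α = atan 0.35 = 19.29°;  2α = 38.58°
n_0 = (+0.0409, +0.9992)
n_1 = (-0.8873, +0.4612)
n_2 = (-0.9123, -0.4094)
n_3 = (-0.1088, -0.9941)
n_4 = (+0.9406, -0.3395)
n_5 = (+0.8517, +0.5241)
  (0,1): δ = 115.12°  ·
  (0,2): δ = 63.49°  ·
  (0,3): δ = 3.90°  ✓
  (0,4): δ = 72.50°  ·
  (0,5): δ = 123.95°  ·
  (1,2): δ = 128.37°  ·
  (1,3): δ = 68.78°  ·
  (1,4): δ = 7.62°  ✓
  (1,5): δ = 59.07°  ·
  (2,3): δ = 120.41°  ·
  (2,4): δ = 44.01°  ·
  (2,5): δ = 7.44°  ✓
  (3,4): δ = 103.60°  ·
  (3,5): δ = 52.15°  ·
  (4,5): δ = 128.55°  ·
antipodal pairs: 3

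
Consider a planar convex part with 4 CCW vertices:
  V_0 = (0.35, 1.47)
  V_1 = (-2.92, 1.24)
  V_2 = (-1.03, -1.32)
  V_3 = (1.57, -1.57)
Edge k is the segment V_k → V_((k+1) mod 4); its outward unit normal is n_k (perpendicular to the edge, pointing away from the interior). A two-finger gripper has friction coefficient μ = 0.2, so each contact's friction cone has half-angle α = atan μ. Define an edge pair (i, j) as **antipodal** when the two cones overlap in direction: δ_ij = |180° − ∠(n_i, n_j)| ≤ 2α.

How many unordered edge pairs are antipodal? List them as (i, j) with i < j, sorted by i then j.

α = atan 0.2 = 11.31°;  2α = 22.62°
n_0 = (-0.0702, +0.9975)
n_1 = (-0.8045, -0.5939)
n_2 = (-0.0957, -0.9954)
n_3 = (+0.9281, +0.3724)
  (0,1): δ = 57.59°  ·
  (0,2): δ = 9.52°  ✓
  (0,3): δ = 107.84°  ·
  (1,2): δ = 131.93°  ·
  (1,3): δ = 14.57°  ✓
  (2,3): δ = 62.64°  ·
antipodal pairs: 2

count = 2; pairs: (0,2), (1,3)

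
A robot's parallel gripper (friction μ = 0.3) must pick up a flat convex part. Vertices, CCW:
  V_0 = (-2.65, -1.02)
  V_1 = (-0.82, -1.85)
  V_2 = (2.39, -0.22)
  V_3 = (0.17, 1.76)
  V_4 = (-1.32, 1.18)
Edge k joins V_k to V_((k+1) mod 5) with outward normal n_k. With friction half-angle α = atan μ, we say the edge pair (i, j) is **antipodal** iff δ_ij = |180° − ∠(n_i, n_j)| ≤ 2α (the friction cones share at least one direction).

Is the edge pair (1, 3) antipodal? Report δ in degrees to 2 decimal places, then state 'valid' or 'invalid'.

α = atan 0.3 = 16.70°;  2α = 33.40°
edge 1: e_1 = (+3.21, +1.63);  n_1 = (+0.4528, -0.8916)
edge 3: e_3 = (-1.49, -0.58);  n_3 = (-0.3627, +0.9319)
∠(n_1, n_3) = 174.35°
δ = |180° − 174.35°| = 5.65°
5.65° ≤ 2α = 33.40°  →  valid

δ = 5.65°, valid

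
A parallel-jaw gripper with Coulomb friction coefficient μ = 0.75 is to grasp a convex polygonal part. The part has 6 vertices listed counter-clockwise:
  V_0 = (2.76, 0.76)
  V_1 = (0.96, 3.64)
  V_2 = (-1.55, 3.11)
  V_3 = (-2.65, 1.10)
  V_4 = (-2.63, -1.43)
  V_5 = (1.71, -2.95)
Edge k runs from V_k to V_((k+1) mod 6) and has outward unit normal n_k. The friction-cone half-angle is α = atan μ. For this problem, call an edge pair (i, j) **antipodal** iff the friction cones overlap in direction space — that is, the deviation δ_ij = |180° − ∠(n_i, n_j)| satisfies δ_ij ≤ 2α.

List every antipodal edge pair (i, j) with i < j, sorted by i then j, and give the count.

α = atan 0.75 = 36.87°;  2α = 73.74°
n_0 = (+0.8480, +0.5300)
n_1 = (-0.2066, +0.9784)
n_2 = (-0.8772, +0.4801)
n_3 = (-1.0000, -0.0079)
n_4 = (-0.3305, -0.9438)
n_5 = (+0.9622, -0.2723)
  (0,1): δ = 110.08°  ·
  (0,2): δ = 60.70°  ✓
  (0,3): δ = 31.55°  ✓
  (0,4): δ = 38.69°  ✓
  (0,5): δ = 132.19°  ·
  (1,2): δ = 130.61°  ·
  (1,3): δ = 101.47°  ·
  (1,4): δ = 31.22°  ✓
  (1,5): δ = 62.27°  ✓
  (2,3): δ = 150.86°  ·
  (2,4): δ = 80.61°  ·
  (2,5): δ = 12.89°  ✓
  (3,4): δ = 109.75°  ·
  (3,5): δ = 16.26°  ✓
  (4,5): δ = 86.50°  ·
antipodal pairs: 7

count = 7; pairs: (0,2), (0,3), (0,4), (1,4), (1,5), (2,5), (3,5)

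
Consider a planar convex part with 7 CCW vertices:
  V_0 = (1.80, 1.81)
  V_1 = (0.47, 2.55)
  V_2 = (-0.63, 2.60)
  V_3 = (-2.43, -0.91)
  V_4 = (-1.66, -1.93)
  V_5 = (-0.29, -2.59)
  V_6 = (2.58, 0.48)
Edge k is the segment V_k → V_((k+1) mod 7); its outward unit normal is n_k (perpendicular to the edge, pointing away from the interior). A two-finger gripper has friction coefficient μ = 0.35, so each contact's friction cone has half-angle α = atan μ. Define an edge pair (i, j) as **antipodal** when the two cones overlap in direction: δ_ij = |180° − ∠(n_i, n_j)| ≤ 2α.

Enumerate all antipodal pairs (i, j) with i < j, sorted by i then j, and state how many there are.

α = atan 0.35 = 19.29°;  2α = 38.58°
n_0 = (+0.4862, +0.8738)
n_1 = (+0.0454, +0.9990)
n_2 = (-0.8898, +0.4563)
n_3 = (-0.7981, -0.6025)
n_4 = (-0.4340, -0.9009)
n_5 = (+0.7305, -0.6829)
n_6 = (+0.8626, +0.5059)
  (0,1): δ = 153.51°  ·
  (0,2): δ = 88.06°  ·
  (0,3): δ = 23.86°  ✓
  (0,4): δ = 3.37°  ✓
  (0,5): δ = 76.02°  ·
  (0,6): δ = 149.48°  ·
  (1,2): δ = 114.55°  ·
  (1,3): δ = 50.35°  ·
  (1,4): δ = 23.12°  ✓
  (1,5): δ = 49.53°  ·
  (1,6): δ = 122.99°  ·
  (2,3): δ = 115.80°  ·
  (2,4): δ = 88.57°  ·
  (2,5): δ = 15.92°  ✓
  (2,6): δ = 57.54°  ·
  (3,4): δ = 152.77°  ·
  (3,5): δ = 80.12°  ·
  (3,6): δ = 6.66°  ✓
  (4,5): δ = 107.35°  ·
  (4,6): δ = 33.89°  ✓
  (5,6): δ = 106.54°  ·
antipodal pairs: 6

count = 6; pairs: (0,3), (0,4), (1,4), (2,5), (3,6), (4,6)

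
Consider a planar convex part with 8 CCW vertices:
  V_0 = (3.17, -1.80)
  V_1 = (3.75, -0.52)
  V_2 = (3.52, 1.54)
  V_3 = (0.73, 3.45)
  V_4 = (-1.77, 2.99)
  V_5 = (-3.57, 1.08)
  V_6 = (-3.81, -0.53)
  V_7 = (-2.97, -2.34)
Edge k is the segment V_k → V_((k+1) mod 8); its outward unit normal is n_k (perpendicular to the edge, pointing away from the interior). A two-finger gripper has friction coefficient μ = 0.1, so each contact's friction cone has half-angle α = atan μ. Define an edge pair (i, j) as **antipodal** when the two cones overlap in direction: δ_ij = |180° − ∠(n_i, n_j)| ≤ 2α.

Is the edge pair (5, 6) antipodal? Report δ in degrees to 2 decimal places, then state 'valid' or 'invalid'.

α = atan 0.1 = 5.71°;  2α = 11.42°
edge 5: e_5 = (-0.24, -1.61);  n_5 = (-0.9891, +0.1474)
edge 6: e_6 = (+0.84, -1.81);  n_6 = (-0.9071, -0.4210)
∠(n_5, n_6) = 33.37°
δ = |180° − 33.37°| = 146.63°
146.63° > 2α = 11.42°  →  invalid

δ = 146.63°, invalid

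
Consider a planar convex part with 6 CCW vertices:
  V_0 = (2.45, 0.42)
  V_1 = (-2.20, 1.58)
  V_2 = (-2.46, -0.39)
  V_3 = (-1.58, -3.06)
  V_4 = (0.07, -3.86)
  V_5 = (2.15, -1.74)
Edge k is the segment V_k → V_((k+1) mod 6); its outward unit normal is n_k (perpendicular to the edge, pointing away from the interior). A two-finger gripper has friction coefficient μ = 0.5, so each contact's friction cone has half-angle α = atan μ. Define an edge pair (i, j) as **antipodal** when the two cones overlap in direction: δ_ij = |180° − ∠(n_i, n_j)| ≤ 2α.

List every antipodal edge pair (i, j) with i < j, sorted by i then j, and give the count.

count = 4; pairs: (0,3), (1,4), (1,5), (2,5)

α = atan 0.5 = 26.57°;  2α = 53.13°
n_0 = (+0.2420, +0.9703)
n_1 = (-0.9914, +0.1308)
n_2 = (-0.9497, -0.3130)
n_3 = (-0.4363, -0.8998)
n_4 = (+0.7138, -0.7003)
n_5 = (+0.9905, -0.1376)
  (0,1): δ = 83.51°  ·
  (0,2): δ = 57.75°  ·
  (0,3): δ = 11.86°  ✓
  (0,4): δ = 59.55°  ·
  (0,5): δ = 96.10°  ·
  (1,2): δ = 154.24°  ·
  (1,3): δ = 108.35°  ·
  (1,4): δ = 36.94°  ✓
  (1,5): δ = 0.39°  ✓
  (2,3): δ = 134.11°  ·
  (2,4): δ = 62.70°  ·
  (2,5): δ = 26.15°  ✓
  (3,4): δ = 108.59°  ·
  (3,5): δ = 72.04°  ·
  (4,5): δ = 143.45°  ·
antipodal pairs: 4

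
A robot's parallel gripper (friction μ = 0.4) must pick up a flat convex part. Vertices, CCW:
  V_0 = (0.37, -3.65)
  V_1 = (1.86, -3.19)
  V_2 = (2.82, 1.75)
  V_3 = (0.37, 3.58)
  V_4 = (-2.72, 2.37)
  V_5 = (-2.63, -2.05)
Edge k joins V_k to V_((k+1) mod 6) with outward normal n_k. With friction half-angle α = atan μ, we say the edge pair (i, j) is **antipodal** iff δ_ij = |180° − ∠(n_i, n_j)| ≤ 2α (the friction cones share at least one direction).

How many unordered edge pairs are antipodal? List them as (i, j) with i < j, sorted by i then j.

count = 3; pairs: (0,3), (1,4), (2,5)

α = atan 0.4 = 21.80°;  2α = 43.60°
n_0 = (+0.2950, -0.9555)
n_1 = (+0.9816, -0.1908)
n_2 = (+0.5984, +0.8012)
n_3 = (-0.3646, +0.9312)
n_4 = (-0.9998, -0.0204)
n_5 = (-0.4706, -0.8824)
  (0,1): δ = 118.15°  ·
  (0,2): δ = 53.91°  ·
  (0,3): δ = 4.23°  ✓
  (0,4): δ = 74.01°  ·
  (0,5): δ = 134.77°  ·
  (1,2): δ = 115.76°  ·
  (1,3): δ = 57.62°  ·
  (1,4): δ = 12.16°  ✓
  (1,5): δ = 72.92°  ·
  (2,3): δ = 121.86°  ·
  (2,4): δ = 52.08°  ·
  (2,5): δ = 8.68°  ✓
  (3,4): δ = 110.22°  ·
  (3,5): δ = 49.46°  ·
  (4,5): δ = 119.24°  ·
antipodal pairs: 3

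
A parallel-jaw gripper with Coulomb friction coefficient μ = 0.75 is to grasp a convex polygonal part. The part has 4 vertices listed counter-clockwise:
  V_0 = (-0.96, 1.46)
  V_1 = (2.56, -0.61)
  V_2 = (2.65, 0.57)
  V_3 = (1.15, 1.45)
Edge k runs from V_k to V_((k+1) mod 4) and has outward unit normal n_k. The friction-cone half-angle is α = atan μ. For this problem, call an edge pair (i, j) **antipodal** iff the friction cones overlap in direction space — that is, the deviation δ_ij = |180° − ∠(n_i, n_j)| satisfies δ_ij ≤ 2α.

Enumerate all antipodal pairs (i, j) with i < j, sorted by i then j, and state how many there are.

count = 3; pairs: (0,1), (0,2), (0,3)

α = atan 0.75 = 36.87°;  2α = 73.74°
n_0 = (-0.5069, -0.8620)
n_1 = (+0.9971, -0.0761)
n_2 = (+0.5060, +0.8625)
n_3 = (+0.0047, +1.0000)
  (0,1): δ = 63.90°  ✓
  (0,2): δ = 0.06°  ✓
  (0,3): δ = 30.19°  ✓
  (1,2): δ = 116.04°  ·
  (1,3): δ = 85.91°  ·
  (2,3): δ = 149.87°  ·
antipodal pairs: 3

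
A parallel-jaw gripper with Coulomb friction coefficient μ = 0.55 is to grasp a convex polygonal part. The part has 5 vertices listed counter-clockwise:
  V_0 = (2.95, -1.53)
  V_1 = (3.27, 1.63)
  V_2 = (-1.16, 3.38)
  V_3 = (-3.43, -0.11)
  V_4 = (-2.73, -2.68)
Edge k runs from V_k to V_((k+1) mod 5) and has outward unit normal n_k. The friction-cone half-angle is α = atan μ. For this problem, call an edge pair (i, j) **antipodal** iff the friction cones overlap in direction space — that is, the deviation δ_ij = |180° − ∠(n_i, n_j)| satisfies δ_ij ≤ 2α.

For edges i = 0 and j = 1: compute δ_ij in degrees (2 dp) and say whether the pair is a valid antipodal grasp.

α = atan 0.55 = 28.81°;  2α = 57.62°
edge 0: e_0 = (+0.32, +3.16);  n_0 = (+0.9949, -0.1008)
edge 1: e_1 = (-4.43, +1.75);  n_1 = (+0.3674, +0.9301)
∠(n_0, n_1) = 74.23°
δ = |180° − 74.23°| = 105.77°
105.77° > 2α = 57.62°  →  invalid

δ = 105.77°, invalid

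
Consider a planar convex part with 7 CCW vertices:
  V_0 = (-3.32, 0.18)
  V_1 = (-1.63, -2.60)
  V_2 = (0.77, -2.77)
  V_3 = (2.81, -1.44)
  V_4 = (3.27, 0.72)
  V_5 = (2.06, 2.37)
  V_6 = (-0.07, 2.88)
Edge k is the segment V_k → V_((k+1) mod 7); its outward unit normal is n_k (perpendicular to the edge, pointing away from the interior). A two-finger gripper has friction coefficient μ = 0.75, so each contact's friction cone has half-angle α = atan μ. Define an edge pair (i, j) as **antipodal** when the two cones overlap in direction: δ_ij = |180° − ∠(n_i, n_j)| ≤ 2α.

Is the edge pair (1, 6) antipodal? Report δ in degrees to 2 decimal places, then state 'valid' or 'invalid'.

δ = 43.77°, valid

α = atan 0.75 = 36.87°;  2α = 73.74°
edge 1: e_1 = (+2.40, -0.17);  n_1 = (-0.0707, -0.9975)
edge 6: e_6 = (-3.25, -2.70);  n_6 = (-0.6390, +0.7692)
∠(n_1, n_6) = 136.23°
δ = |180° − 136.23°| = 43.77°
43.77° ≤ 2α = 73.74°  →  valid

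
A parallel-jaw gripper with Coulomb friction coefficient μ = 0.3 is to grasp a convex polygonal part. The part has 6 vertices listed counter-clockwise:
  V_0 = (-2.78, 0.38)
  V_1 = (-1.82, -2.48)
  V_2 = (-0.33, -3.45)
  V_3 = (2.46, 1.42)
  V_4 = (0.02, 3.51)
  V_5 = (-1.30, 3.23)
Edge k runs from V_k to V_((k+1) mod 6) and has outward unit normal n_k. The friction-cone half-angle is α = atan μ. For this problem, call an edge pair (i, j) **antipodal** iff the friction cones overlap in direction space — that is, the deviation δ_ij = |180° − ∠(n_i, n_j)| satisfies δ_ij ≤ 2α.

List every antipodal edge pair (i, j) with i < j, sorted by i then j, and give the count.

count = 3; pairs: (0,3), (1,3), (2,5)

α = atan 0.3 = 16.70°;  2α = 33.40°
n_0 = (-0.9480, -0.3182)
n_1 = (-0.5456, -0.8381)
n_2 = (+0.8677, -0.4971)
n_3 = (+0.6505, +0.7595)
n_4 = (-0.2075, +0.9782)
n_5 = (-0.8875, +0.4609)
  (0,1): δ = 141.62°  ·
  (0,2): δ = 48.36°  ·
  (0,3): δ = 30.86°  ✓
  (0,4): δ = 83.42°  ·
  (0,5): δ = 134.00°  ·
  (1,2): δ = 86.74°  ·
  (1,3): δ = 7.52°  ✓
  (1,4): δ = 45.04°  ·
  (1,5): δ = 95.62°  ·
  (2,3): δ = 100.77°  ·
  (2,4): δ = 48.22°  ·
  (2,5): δ = 2.37°  ✓
  (3,4): δ = 127.44°  ·
  (3,5): δ = 76.86°  ·
  (4,5): δ = 129.42°  ·
antipodal pairs: 3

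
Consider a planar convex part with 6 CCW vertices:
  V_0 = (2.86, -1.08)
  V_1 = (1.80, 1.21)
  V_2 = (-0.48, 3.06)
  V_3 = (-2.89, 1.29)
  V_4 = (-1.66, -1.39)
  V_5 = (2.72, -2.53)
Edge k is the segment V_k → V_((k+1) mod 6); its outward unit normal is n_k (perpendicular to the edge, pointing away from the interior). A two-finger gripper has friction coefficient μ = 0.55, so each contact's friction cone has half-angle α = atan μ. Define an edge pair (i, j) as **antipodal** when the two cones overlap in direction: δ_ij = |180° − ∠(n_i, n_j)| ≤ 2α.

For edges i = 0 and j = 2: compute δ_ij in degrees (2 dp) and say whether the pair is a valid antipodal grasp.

δ = 78.54°, invalid

α = atan 0.55 = 28.81°;  2α = 57.62°
edge 0: e_0 = (-1.06, +2.29);  n_0 = (+0.9075, +0.4201)
edge 2: e_2 = (-2.41, -1.77);  n_2 = (-0.5919, +0.8060)
∠(n_0, n_2) = 101.46°
δ = |180° − 101.46°| = 78.54°
78.54° > 2α = 57.62°  →  invalid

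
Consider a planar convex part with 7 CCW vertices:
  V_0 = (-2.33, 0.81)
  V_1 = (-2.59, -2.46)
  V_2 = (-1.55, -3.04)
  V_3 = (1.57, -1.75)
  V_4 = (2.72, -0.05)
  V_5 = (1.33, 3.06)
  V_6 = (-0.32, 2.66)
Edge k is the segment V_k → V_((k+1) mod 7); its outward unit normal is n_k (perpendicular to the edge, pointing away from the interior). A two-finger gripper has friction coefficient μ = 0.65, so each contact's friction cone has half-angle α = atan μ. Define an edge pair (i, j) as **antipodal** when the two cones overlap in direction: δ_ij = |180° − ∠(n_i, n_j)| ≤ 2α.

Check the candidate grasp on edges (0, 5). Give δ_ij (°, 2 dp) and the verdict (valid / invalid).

δ = 108.17°, invalid

α = atan 0.65 = 33.02°;  2α = 66.05°
edge 0: e_0 = (-0.26, -3.27);  n_0 = (-0.9969, +0.0793)
edge 5: e_5 = (-1.65, -0.40);  n_5 = (-0.2356, +0.9719)
∠(n_0, n_5) = 71.83°
δ = |180° − 71.83°| = 108.17°
108.17° > 2α = 66.05°  →  invalid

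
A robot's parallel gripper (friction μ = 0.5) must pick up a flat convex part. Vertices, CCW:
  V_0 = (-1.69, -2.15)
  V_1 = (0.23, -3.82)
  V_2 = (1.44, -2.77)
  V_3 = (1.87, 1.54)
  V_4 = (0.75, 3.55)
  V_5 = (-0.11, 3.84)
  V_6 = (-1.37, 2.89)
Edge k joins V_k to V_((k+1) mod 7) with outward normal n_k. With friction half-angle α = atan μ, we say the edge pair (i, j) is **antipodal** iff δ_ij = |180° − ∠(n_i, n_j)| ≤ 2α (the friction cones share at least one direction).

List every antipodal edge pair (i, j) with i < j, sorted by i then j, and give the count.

count = 7; pairs: (0,3), (0,4), (1,5), (1,6), (2,5), (2,6), (3,6)

α = atan 0.5 = 26.57°;  2α = 53.13°
n_0 = (-0.6563, -0.7545)
n_1 = (+0.6554, -0.7553)
n_2 = (+0.9951, -0.0993)
n_3 = (+0.8735, +0.4867)
n_4 = (+0.3195, +0.9476)
n_5 = (-0.6020, +0.7985)
n_6 = (-0.9980, +0.0634)
  (0,1): δ = 98.03°  ·
  (0,2): δ = 54.68°  ·
  (0,3): δ = 19.86°  ✓
  (0,4): δ = 22.38°  ✓
  (0,5): δ = 78.03°  ·
  (0,6): δ = 127.38°  ·
  (1,2): δ = 136.65°  ·
  (1,3): δ = 101.82°  ·
  (1,4): δ = 59.59°  ·
  (1,5): δ = 3.94°  ✓
  (1,6): δ = 45.42°  ✓
  (2,3): δ = 145.18°  ·
  (2,4): δ = 102.94°  ·
  (2,5): δ = 47.29°  ✓
  (2,6): δ = 2.06°  ✓
  (3,4): δ = 137.76°  ·
  (3,5): δ = 82.11°  ·
  (3,6): δ = 32.76°  ✓
  (4,5): δ = 124.35°  ·
  (4,6): δ = 75.00°  ·
  (5,6): δ = 130.65°  ·
antipodal pairs: 7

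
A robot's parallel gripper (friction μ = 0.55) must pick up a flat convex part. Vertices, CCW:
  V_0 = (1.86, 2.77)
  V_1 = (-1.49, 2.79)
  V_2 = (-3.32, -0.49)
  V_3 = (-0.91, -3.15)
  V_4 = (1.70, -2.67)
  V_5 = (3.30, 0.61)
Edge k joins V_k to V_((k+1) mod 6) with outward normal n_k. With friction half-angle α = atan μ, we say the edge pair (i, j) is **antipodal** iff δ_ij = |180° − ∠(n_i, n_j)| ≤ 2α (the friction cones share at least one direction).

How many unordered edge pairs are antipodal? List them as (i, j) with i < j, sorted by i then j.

count = 5; pairs: (0,2), (0,3), (1,3), (1,4), (2,5)

α = atan 0.55 = 28.81°;  2α = 57.62°
n_0 = (+0.0060, +1.0000)
n_1 = (-0.8733, +0.4872)
n_2 = (-0.7411, -0.6714)
n_3 = (+0.1809, -0.9835)
n_4 = (+0.8988, -0.4384)
n_5 = (+0.8321, +0.5547)
  (0,1): δ = 118.82°  ·
  (0,2): δ = 47.48°  ✓
  (0,3): δ = 10.76°  ✓
  (0,4): δ = 64.34°  ·
  (0,5): δ = 124.03°  ·
  (1,2): δ = 108.66°  ·
  (1,3): δ = 50.42°  ✓
  (1,4): δ = 3.15°  ✓
  (1,5): δ = 62.85°  ·
  (2,3): δ = 121.76°  ·
  (2,4): δ = 68.18°  ·
  (2,5): δ = 8.49°  ✓
  (3,4): δ = 126.42°  ·
  (3,5): δ = 66.73°  ·
  (4,5): δ = 120.31°  ·
antipodal pairs: 5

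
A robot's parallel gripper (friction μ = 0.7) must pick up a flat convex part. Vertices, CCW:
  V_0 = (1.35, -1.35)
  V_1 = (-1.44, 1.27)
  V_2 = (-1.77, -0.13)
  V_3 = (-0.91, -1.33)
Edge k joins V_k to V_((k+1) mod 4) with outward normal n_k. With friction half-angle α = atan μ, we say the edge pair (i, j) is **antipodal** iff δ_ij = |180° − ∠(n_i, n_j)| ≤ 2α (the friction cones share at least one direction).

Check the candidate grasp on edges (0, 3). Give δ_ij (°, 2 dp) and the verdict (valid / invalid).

α = atan 0.7 = 34.99°;  2α = 69.98°
edge 0: e_0 = (-2.79, +2.62);  n_0 = (+0.6845, +0.7290)
edge 3: e_3 = (+2.26, -0.02);  n_3 = (-0.0088, -1.0000)
∠(n_0, n_3) = 137.31°
δ = |180° − 137.31°| = 42.69°
42.69° ≤ 2α = 69.98°  →  valid

δ = 42.69°, valid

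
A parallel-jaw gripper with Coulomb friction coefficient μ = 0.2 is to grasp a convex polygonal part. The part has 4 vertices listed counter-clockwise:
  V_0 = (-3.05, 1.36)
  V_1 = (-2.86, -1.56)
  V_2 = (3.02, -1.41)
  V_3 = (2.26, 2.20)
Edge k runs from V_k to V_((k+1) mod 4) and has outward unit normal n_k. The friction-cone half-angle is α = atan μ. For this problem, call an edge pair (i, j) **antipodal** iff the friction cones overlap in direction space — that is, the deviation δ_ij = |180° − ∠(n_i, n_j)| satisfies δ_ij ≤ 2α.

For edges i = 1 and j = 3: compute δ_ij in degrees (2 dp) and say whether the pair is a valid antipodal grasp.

δ = 7.53°, valid

α = atan 0.2 = 11.31°;  2α = 22.62°
edge 1: e_1 = (+5.88, +0.15);  n_1 = (+0.0255, -0.9997)
edge 3: e_3 = (-5.31, -0.84);  n_3 = (-0.1562, +0.9877)
∠(n_1, n_3) = 172.47°
δ = |180° − 172.47°| = 7.53°
7.53° ≤ 2α = 22.62°  →  valid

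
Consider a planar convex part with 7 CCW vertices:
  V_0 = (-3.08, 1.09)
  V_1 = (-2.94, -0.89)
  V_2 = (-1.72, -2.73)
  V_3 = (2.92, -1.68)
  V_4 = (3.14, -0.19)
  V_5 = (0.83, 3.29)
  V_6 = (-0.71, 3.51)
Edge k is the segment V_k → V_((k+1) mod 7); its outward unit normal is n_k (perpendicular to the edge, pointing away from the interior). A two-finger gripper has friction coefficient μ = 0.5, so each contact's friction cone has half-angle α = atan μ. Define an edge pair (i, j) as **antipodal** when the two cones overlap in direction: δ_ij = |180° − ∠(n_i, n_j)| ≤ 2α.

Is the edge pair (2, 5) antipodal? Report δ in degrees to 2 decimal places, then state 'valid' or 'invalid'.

δ = 20.88°, valid

α = atan 0.5 = 26.57°;  2α = 53.13°
edge 2: e_2 = (+4.64, +1.05);  n_2 = (+0.2207, -0.9753)
edge 5: e_5 = (-1.54, +0.22);  n_5 = (+0.1414, +0.9899)
∠(n_2, n_5) = 159.12°
δ = |180° − 159.12°| = 20.88°
20.88° ≤ 2α = 53.13°  →  valid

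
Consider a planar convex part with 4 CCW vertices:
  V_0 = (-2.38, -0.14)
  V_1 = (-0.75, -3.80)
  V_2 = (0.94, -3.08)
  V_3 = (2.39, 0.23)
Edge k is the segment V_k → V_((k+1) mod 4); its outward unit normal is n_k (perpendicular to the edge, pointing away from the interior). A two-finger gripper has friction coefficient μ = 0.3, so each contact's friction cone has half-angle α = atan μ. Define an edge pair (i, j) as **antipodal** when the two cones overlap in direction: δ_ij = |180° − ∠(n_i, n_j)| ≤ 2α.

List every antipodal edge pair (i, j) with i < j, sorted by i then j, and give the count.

α = atan 0.3 = 16.70°;  2α = 33.40°
n_0 = (-0.9135, -0.4068)
n_1 = (+0.3919, -0.9200)
n_2 = (+0.9160, -0.4013)
n_3 = (-0.0773, +0.9970)
  (0,1): δ = 90.93°  ·
  (0,2): δ = 47.66°  ·
  (0,3): δ = 70.43°  ·
  (1,2): δ = 136.73°  ·
  (1,3): δ = 18.64°  ✓
  (2,3): δ = 61.91°  ·
antipodal pairs: 1

count = 1; pairs: (1,3)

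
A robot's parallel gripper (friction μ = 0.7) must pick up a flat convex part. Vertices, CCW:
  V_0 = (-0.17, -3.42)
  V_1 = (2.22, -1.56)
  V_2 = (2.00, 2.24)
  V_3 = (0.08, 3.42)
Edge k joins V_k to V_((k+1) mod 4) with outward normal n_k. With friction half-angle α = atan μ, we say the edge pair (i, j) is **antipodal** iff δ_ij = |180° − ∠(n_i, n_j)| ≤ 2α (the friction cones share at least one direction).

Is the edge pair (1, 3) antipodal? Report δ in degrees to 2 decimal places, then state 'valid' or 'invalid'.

α = atan 0.7 = 34.99°;  2α = 69.98°
edge 1: e_1 = (-0.22, +3.80);  n_1 = (+0.9983, +0.0578)
edge 3: e_3 = (-0.25, -6.84);  n_3 = (-0.9993, +0.0365)
∠(n_1, n_3) = 174.59°
δ = |180° − 174.59°| = 5.41°
5.41° ≤ 2α = 69.98°  →  valid

δ = 5.41°, valid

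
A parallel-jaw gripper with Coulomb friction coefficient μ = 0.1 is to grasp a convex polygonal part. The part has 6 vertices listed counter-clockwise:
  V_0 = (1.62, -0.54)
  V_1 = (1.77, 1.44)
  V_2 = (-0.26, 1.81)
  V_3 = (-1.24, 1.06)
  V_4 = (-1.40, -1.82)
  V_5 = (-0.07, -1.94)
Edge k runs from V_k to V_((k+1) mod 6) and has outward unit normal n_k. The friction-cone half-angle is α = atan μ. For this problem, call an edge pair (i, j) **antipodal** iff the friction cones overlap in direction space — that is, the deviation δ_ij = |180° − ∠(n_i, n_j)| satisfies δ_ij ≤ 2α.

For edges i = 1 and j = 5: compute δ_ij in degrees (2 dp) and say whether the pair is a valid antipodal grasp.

α = atan 0.1 = 5.71°;  2α = 11.42°
edge 1: e_1 = (-2.03, +0.37);  n_1 = (+0.1793, +0.9838)
edge 5: e_5 = (+1.69, +1.40);  n_5 = (+0.6379, -0.7701)
∠(n_1, n_5) = 130.03°
δ = |180° − 130.03°| = 49.97°
49.97° > 2α = 11.42°  →  invalid

δ = 49.97°, invalid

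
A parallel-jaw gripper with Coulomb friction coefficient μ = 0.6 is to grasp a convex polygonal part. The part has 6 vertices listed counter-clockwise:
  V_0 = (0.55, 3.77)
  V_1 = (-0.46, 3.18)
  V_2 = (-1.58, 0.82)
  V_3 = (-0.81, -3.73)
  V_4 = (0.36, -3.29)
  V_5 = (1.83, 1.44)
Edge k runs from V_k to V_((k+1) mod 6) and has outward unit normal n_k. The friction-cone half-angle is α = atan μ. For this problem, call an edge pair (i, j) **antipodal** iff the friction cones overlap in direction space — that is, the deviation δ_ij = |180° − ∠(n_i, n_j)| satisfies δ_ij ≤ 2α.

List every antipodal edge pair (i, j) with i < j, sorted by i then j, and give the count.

count = 7; pairs: (0,3), (0,4), (1,3), (1,4), (1,5), (2,4), (2,5)

α = atan 0.6 = 30.96°;  2α = 61.93°
n_0 = (-0.5044, +0.8635)
n_1 = (-0.9034, +0.4287)
n_2 = (-0.9860, -0.1669)
n_3 = (+0.3520, -0.9360)
n_4 = (+0.9549, -0.2968)
n_5 = (+0.8765, +0.4815)
  (0,1): δ = 145.68°  ·
  (0,2): δ = 110.69°  ·
  (0,3): δ = 9.68°  ✓
  (0,4): δ = 42.44°  ✓
  (0,5): δ = 88.49°  ·
  (1,2): δ = 145.01°  ·
  (1,3): δ = 44.00°  ✓
  (1,4): δ = 8.12°  ✓
  (1,5): δ = 54.17°  ✓
  (2,3): δ = 79.00°  ·
  (2,4): δ = 26.87°  ✓
  (2,5): δ = 19.18°  ✓
  (3,4): δ = 127.87°  ·
  (3,5): δ = 81.83°  ·
  (4,5): δ = 133.95°  ·
antipodal pairs: 7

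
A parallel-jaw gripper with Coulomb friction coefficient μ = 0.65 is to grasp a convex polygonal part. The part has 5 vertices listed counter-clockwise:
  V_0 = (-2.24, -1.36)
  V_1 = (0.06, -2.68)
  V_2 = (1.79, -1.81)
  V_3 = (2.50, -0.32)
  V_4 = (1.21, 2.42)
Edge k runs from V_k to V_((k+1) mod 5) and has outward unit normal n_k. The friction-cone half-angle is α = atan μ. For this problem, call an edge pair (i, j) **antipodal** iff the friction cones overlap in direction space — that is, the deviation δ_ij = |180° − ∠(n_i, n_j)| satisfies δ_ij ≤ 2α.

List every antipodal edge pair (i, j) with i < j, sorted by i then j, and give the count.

α = atan 0.65 = 33.02°;  2α = 66.05°
n_0 = (-0.4978, -0.8673)
n_1 = (+0.4493, -0.8934)
n_2 = (+0.9027, -0.4302)
n_3 = (+0.9047, +0.4260)
n_4 = (-0.7386, +0.6741)
  (0,1): δ = 123.45°  ·
  (0,2): δ = 85.63°  ·
  (0,3): δ = 34.94°  ✓
  (0,4): δ = 77.47°  ·
  (1,2): δ = 142.18°  ·
  (1,3): δ = 91.49°  ·
  (1,4): δ = 20.92°  ✓
  (2,3): δ = 129.31°  ·
  (2,4): δ = 16.91°  ✓
  (3,4): δ = 67.60°  ·
antipodal pairs: 3

count = 3; pairs: (0,3), (1,4), (2,4)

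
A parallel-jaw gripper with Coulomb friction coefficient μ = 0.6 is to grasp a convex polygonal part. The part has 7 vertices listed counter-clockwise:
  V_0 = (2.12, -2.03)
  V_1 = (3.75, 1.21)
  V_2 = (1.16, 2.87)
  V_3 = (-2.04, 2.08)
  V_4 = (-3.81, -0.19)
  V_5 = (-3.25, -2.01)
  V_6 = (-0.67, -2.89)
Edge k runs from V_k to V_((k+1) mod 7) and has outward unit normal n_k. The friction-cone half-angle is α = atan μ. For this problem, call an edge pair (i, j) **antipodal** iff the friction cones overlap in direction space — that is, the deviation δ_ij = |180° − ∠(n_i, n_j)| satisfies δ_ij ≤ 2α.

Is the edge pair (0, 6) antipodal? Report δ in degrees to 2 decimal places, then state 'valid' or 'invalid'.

α = atan 0.6 = 30.96°;  2α = 61.93°
edge 0: e_0 = (+1.63, +3.24);  n_0 = (+0.8933, -0.4494)
edge 6: e_6 = (+2.79, +0.86);  n_6 = (+0.2946, -0.9556)
∠(n_0, n_6) = 46.16°
δ = |180° − 46.16°| = 133.84°
133.84° > 2α = 61.93°  →  invalid

δ = 133.84°, invalid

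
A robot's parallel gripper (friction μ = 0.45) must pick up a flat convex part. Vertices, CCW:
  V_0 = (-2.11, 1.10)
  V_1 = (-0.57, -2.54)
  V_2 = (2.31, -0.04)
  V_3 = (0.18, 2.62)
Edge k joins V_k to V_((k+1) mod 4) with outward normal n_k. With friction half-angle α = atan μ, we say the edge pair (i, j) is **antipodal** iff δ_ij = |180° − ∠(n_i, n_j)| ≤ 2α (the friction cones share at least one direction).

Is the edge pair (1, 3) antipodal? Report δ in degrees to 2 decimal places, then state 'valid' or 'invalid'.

α = atan 0.45 = 24.23°;  2α = 48.46°
edge 1: e_1 = (+2.88, +2.50);  n_1 = (+0.6555, -0.7552)
edge 3: e_3 = (-2.29, -1.52);  n_3 = (-0.5530, +0.8332)
∠(n_1, n_3) = 172.61°
δ = |180° − 172.61°| = 7.39°
7.39° ≤ 2α = 48.46°  →  valid

δ = 7.39°, valid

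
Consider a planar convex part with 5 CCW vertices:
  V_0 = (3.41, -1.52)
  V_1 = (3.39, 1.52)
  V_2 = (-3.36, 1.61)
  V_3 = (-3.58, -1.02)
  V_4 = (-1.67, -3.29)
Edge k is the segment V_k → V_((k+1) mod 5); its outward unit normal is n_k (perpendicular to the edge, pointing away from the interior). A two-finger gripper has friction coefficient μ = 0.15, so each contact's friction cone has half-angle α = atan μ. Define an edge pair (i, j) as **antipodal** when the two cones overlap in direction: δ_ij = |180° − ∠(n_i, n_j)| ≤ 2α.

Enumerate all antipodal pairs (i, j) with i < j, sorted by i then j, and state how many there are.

count = 1; pairs: (0,2)

α = atan 0.15 = 8.53°;  2α = 17.06°
n_0 = (+1.0000, +0.0066)
n_1 = (+0.0133, +0.9999)
n_2 = (-0.9965, +0.0834)
n_3 = (-0.7652, -0.6438)
n_4 = (+0.3290, -0.9443)
  (0,1): δ = 91.14°  ·
  (0,2): δ = 5.16°  ✓
  (0,3): δ = 39.70°  ·
  (0,4): δ = 108.83°  ·
  (1,2): δ = 94.02°  ·
  (1,3): δ = 49.16°  ·
  (1,4): δ = 19.97°  ·
  (2,3): δ = 135.14°  ·
  (2,4): δ = 66.01°  ·
  (3,4): δ = 110.87°  ·
antipodal pairs: 1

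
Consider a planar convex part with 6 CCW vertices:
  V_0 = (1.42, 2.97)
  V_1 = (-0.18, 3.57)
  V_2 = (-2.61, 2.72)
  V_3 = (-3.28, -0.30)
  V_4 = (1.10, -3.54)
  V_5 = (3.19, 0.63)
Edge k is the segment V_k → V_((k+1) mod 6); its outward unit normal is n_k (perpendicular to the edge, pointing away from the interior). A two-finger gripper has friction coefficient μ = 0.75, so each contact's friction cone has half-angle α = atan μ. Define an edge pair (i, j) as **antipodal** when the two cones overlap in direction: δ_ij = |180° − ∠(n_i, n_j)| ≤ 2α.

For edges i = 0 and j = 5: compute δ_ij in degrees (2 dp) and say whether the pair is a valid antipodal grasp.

α = atan 0.75 = 36.87°;  2α = 73.74°
edge 0: e_0 = (-1.60, +0.60);  n_0 = (+0.3511, +0.9363)
edge 5: e_5 = (-1.77, +2.34);  n_5 = (+0.7975, +0.6033)
∠(n_0, n_5) = 32.34°
δ = |180° − 32.34°| = 147.66°
147.66° > 2α = 73.74°  →  invalid

δ = 147.66°, invalid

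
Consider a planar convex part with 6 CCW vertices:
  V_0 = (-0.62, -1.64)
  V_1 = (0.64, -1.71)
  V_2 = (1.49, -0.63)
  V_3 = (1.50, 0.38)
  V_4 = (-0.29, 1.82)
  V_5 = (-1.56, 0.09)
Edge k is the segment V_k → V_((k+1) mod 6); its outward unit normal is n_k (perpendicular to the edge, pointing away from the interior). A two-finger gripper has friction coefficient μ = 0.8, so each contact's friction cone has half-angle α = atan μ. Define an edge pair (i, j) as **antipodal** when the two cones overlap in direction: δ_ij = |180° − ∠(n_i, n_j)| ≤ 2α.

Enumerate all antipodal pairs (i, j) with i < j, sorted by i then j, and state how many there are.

count = 7; pairs: (0,3), (0,4), (1,4), (1,5), (2,4), (2,5), (3,5)

α = atan 0.8 = 38.66°;  2α = 77.32°
n_0 = (-0.0555, -0.9985)
n_1 = (+0.7858, -0.6185)
n_2 = (+1.0000, -0.0099)
n_3 = (+0.6268, +0.7792)
n_4 = (-0.8061, +0.5918)
n_5 = (-0.8787, -0.4774)
  (0,1): δ = 125.02°  ·
  (0,2): δ = 87.39°  ·
  (0,3): δ = 35.64°  ✓
  (0,4): δ = 56.90°  ✓
  (0,5): δ = 121.70°  ·
  (1,2): δ = 142.36°  ·
  (1,3): δ = 90.61°  ·
  (1,4): δ = 1.92°  ✓
  (1,5): δ = 66.72°  ✓
  (2,3): δ = 128.25°  ·
  (2,4): δ = 35.72°  ✓
  (2,5): δ = 29.08°  ✓
  (3,4): δ = 87.47°  ·
  (3,5): δ = 22.67°  ✓
  (4,5): δ = 115.20°  ·
antipodal pairs: 7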